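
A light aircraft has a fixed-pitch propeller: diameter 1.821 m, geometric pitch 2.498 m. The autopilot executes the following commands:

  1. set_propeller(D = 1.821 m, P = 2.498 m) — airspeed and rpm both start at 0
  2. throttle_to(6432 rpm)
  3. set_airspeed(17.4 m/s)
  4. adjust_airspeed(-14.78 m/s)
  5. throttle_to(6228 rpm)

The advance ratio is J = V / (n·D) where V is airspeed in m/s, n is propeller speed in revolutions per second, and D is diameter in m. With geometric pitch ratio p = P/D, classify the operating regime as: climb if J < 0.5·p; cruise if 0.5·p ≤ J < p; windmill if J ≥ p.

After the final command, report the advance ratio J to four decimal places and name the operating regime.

J = 0.0139, regime = climb

set_propeller: D = 1.821 m, P = 2.498 m (p = P/D = 1.371774); state ← (V=0, rpm=0)
throttle_to(6432): rpm ← 6432
set_airspeed(17.4): V ← 17.4 m/s
adjust_airspeed(-14.78): V ← 17.4 -14.78 = 2.62 m/s
throttle_to(6228): rpm ← 6228
final state: V = 2.62 m/s, rpm = 6228 → n = rpm/60 = 103.800000 rev/s
J = V / (n·D) = 2.62 / (103.800000 × 1.821) = 0.013861
regime bands: climb J<0.6859 | cruise [0.6859, 1.3718) | windmill J≥1.3718
J = 0.0139 → climb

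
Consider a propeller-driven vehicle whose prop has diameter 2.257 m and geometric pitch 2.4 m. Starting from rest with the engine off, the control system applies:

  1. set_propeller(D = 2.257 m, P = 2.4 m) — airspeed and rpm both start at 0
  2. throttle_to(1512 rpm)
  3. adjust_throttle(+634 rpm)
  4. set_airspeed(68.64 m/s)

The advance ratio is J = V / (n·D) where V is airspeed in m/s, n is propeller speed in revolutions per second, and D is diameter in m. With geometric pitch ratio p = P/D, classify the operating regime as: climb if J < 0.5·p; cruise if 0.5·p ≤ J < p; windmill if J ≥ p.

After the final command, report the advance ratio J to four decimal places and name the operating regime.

set_propeller: D = 2.257 m, P = 2.4 m (p = P/D = 1.063358); state ← (V=0, rpm=0)
throttle_to(1512): rpm ← 1512
adjust_throttle(+634): rpm ← 1512 +634 = 2146
set_airspeed(68.64): V ← 68.64 m/s
final state: V = 68.64 m/s, rpm = 2146 → n = rpm/60 = 35.766667 rev/s
J = V / (n·D) = 68.64 / (35.766667 × 2.257) = 0.850290
regime bands: climb J<0.5317 | cruise [0.5317, 1.0634) | windmill J≥1.0634
J = 0.8503 → cruise

J = 0.8503, regime = cruise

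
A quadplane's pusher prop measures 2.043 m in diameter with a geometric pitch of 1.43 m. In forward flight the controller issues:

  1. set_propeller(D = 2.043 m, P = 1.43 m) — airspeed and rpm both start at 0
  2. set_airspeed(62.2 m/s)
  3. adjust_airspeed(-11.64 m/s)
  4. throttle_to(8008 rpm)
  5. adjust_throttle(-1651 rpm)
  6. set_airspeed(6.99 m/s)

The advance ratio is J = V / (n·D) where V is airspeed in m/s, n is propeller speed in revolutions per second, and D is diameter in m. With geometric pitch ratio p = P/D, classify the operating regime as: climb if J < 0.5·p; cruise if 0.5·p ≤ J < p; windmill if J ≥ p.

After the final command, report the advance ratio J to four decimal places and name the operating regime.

set_propeller: D = 2.043 m, P = 1.43 m (p = P/D = 0.699951); state ← (V=0, rpm=0)
set_airspeed(62.2): V ← 62.2 m/s
adjust_airspeed(-11.64): V ← 62.2 -11.64 = 50.56 m/s
throttle_to(8008): rpm ← 8008
adjust_throttle(-1651): rpm ← 8008 -1651 = 6357
set_airspeed(6.99): V ← 6.99 m/s
final state: V = 6.99 m/s, rpm = 6357 → n = rpm/60 = 105.950000 rev/s
J = V / (n·D) = 6.99 / (105.950000 × 2.043) = 0.032293
regime bands: climb J<0.3500 | cruise [0.3500, 0.7000) | windmill J≥0.7000
J = 0.0323 → climb

J = 0.0323, regime = climb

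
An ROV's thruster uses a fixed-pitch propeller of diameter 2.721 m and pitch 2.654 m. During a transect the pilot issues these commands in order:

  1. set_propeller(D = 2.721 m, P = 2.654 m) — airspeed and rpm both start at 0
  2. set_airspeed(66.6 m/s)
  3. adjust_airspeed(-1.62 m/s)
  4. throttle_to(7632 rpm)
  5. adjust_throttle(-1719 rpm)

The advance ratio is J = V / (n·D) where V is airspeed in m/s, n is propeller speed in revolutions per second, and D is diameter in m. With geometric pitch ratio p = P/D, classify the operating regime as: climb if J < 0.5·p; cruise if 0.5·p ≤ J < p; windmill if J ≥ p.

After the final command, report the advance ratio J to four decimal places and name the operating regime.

J = 0.2423, regime = climb

set_propeller: D = 2.721 m, P = 2.654 m (p = P/D = 0.975377); state ← (V=0, rpm=0)
set_airspeed(66.6): V ← 66.6 m/s
adjust_airspeed(-1.62): V ← 66.6 -1.62 = 64.98 m/s
throttle_to(7632): rpm ← 7632
adjust_throttle(-1719): rpm ← 7632 -1719 = 5913
final state: V = 64.98 m/s, rpm = 5913 → n = rpm/60 = 98.550000 rev/s
J = V / (n·D) = 64.98 / (98.550000 × 2.721) = 0.242323
regime bands: climb J<0.4877 | cruise [0.4877, 0.9754) | windmill J≥0.9754
J = 0.2423 → climb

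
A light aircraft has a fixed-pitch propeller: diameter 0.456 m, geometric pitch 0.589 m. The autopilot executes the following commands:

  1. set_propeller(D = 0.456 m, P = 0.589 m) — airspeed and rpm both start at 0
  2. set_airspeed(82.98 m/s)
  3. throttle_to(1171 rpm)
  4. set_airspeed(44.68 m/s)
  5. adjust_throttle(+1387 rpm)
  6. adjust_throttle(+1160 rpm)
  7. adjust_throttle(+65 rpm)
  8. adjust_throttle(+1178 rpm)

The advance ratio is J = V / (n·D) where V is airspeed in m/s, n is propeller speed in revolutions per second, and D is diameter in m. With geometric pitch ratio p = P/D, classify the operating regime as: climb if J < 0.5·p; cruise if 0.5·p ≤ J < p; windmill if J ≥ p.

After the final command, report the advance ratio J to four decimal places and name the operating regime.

set_propeller: D = 0.456 m, P = 0.589 m (p = P/D = 1.291667); state ← (V=0, rpm=0)
set_airspeed(82.98): V ← 82.98 m/s
throttle_to(1171): rpm ← 1171
set_airspeed(44.68): V ← 44.68 m/s
adjust_throttle(+1387): rpm ← 1171 +1387 = 2558
adjust_throttle(+1160): rpm ← 2558 +1160 = 3718
adjust_throttle(+65): rpm ← 3718 +65 = 3783
adjust_throttle(+1178): rpm ← 3783 +1178 = 4961
final state: V = 44.68 m/s, rpm = 4961 → n = rpm/60 = 82.683333 rev/s
J = V / (n·D) = 44.68 / (82.683333 × 0.456) = 1.185033
regime bands: climb J<0.6458 | cruise [0.6458, 1.2917) | windmill J≥1.2917
J = 1.1850 → cruise

J = 1.1850, regime = cruise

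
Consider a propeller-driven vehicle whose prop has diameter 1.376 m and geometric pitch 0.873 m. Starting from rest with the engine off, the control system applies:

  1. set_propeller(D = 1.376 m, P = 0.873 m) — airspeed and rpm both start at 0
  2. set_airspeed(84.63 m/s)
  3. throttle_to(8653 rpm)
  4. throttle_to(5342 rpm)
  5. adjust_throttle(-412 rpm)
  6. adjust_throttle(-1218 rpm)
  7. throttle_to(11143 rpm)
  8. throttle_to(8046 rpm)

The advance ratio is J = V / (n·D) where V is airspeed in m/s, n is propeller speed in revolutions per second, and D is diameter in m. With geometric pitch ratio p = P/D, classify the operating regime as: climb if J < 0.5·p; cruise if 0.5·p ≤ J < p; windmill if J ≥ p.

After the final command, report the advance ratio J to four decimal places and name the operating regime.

set_propeller: D = 1.376 m, P = 0.873 m (p = P/D = 0.634448); state ← (V=0, rpm=0)
set_airspeed(84.63): V ← 84.63 m/s
throttle_to(8653): rpm ← 8653
throttle_to(5342): rpm ← 5342
adjust_throttle(-412): rpm ← 5342 -412 = 4930
adjust_throttle(-1218): rpm ← 4930 -1218 = 3712
throttle_to(11143): rpm ← 11143
throttle_to(8046): rpm ← 8046
final state: V = 84.63 m/s, rpm = 8046 → n = rpm/60 = 134.100000 rev/s
J = V / (n·D) = 84.63 / (134.100000 × 1.376) = 0.458645
regime bands: climb J<0.3172 | cruise [0.3172, 0.6344) | windmill J≥0.6344
J = 0.4586 → cruise

J = 0.4586, regime = cruise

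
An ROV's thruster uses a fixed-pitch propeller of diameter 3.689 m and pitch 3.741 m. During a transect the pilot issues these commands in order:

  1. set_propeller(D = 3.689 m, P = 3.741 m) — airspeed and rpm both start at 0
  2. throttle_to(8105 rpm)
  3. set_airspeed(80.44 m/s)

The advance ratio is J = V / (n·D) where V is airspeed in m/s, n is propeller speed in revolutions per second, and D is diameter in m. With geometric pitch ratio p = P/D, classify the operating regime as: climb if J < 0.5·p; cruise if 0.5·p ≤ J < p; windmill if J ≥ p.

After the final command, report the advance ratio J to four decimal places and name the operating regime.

set_propeller: D = 3.689 m, P = 3.741 m (p = P/D = 1.014096); state ← (V=0, rpm=0)
throttle_to(8105): rpm ← 8105
set_airspeed(80.44): V ← 80.44 m/s
final state: V = 80.44 m/s, rpm = 8105 → n = rpm/60 = 135.083333 rev/s
J = V / (n·D) = 80.44 / (135.083333 × 3.689) = 0.161422
regime bands: climb J<0.5070 | cruise [0.5070, 1.0141) | windmill J≥1.0141
J = 0.1614 → climb

J = 0.1614, regime = climb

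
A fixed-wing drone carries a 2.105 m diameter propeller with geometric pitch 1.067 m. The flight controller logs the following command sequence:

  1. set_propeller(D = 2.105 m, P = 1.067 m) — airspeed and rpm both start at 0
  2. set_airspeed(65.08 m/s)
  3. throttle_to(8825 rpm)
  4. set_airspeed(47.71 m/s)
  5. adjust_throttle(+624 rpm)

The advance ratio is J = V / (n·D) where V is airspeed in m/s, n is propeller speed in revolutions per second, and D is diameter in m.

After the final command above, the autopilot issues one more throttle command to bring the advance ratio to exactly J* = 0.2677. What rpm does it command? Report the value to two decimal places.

rpm = 5079.96

set_propeller: D = 2.105 m, P = 1.067 m (p = P/D = 0.506888); state ← (V=0, rpm=0)
set_airspeed(65.08): V ← 65.08 m/s
throttle_to(8825): rpm ← 8825
set_airspeed(47.71): V ← 47.71 m/s
adjust_throttle(+624): rpm ← 8825 +624 = 9449
final state: V = 47.71 m/s, rpm = 9449 → n = rpm/60 = 157.483333 rev/s
target J* = 0.2677; solve J* = V/(n·D) for n: n = V/(J*·D) = 47.71/(0.2677 × 2.105) = 84.665981 rev/s
rpm = 60·n = 5079.958865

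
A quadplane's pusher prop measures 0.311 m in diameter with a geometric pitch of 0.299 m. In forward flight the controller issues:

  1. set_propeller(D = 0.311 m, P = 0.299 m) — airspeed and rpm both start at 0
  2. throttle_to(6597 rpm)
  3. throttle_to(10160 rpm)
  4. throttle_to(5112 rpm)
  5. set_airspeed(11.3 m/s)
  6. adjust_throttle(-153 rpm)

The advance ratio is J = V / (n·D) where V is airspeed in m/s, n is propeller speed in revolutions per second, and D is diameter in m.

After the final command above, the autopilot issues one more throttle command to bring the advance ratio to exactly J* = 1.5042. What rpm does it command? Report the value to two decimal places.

rpm = 1449.32

set_propeller: D = 0.311 m, P = 0.299 m (p = P/D = 0.961415); state ← (V=0, rpm=0)
throttle_to(6597): rpm ← 6597
throttle_to(10160): rpm ← 10160
throttle_to(5112): rpm ← 5112
set_airspeed(11.3): V ← 11.3 m/s
adjust_throttle(-153): rpm ← 5112 -153 = 4959
final state: V = 11.3 m/s, rpm = 4959 → n = rpm/60 = 82.650000 rev/s
target J* = 1.5042; solve J* = V/(n·D) for n: n = V/(J*·D) = 11.3/(1.5042 × 0.311) = 24.155302 rev/s
rpm = 60·n = 1449.318115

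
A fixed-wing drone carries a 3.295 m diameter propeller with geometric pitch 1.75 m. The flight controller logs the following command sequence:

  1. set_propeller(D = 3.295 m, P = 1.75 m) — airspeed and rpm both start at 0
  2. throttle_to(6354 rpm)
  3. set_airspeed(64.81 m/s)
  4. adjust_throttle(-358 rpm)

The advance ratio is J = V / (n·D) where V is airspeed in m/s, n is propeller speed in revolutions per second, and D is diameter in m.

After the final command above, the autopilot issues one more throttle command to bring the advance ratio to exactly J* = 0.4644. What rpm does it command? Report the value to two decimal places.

set_propeller: D = 3.295 m, P = 1.75 m (p = P/D = 0.531108); state ← (V=0, rpm=0)
throttle_to(6354): rpm ← 6354
set_airspeed(64.81): V ← 64.81 m/s
adjust_throttle(-358): rpm ← 6354 -358 = 5996
final state: V = 64.81 m/s, rpm = 5996 → n = rpm/60 = 99.933333 rev/s
target J* = 0.4644; solve J* = V/(n·D) for n: n = V/(J*·D) = 64.81/(0.4644 × 3.295) = 42.353996 rev/s
rpm = 60·n = 2541.239761

rpm = 2541.24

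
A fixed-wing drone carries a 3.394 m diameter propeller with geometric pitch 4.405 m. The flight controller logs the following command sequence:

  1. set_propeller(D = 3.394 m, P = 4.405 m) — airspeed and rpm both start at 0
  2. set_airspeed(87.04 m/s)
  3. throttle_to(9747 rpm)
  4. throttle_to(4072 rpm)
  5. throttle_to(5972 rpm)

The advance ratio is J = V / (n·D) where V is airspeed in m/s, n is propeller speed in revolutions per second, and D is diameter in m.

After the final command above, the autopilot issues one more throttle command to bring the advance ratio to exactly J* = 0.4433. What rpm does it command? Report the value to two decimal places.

rpm = 3471.05

set_propeller: D = 3.394 m, P = 4.405 m (p = P/D = 1.297879); state ← (V=0, rpm=0)
set_airspeed(87.04): V ← 87.04 m/s
throttle_to(9747): rpm ← 9747
throttle_to(4072): rpm ← 4072
throttle_to(5972): rpm ← 5972
final state: V = 87.04 m/s, rpm = 5972 → n = rpm/60 = 99.533333 rev/s
target J* = 0.4433; solve J* = V/(n·D) for n: n = V/(J*·D) = 87.04/(0.4433 × 3.394) = 57.850793 rev/s
rpm = 60·n = 3471.047553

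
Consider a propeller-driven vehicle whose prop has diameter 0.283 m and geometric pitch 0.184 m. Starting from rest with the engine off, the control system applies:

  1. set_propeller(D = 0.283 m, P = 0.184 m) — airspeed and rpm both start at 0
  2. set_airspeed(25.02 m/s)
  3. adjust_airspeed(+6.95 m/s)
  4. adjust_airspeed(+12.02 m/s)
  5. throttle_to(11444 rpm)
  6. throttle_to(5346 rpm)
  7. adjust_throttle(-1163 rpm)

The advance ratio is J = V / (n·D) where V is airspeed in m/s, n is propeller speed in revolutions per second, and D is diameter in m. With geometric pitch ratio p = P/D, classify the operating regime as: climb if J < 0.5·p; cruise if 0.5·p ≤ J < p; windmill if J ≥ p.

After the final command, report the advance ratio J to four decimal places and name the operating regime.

J = 2.2296, regime = windmill

set_propeller: D = 0.283 m, P = 0.184 m (p = P/D = 0.650177); state ← (V=0, rpm=0)
set_airspeed(25.02): V ← 25.02 m/s
adjust_airspeed(+6.95): V ← 25.02 +6.95 = 31.97 m/s
adjust_airspeed(+12.02): V ← 31.97 +12.02 = 43.99 m/s
throttle_to(11444): rpm ← 11444
throttle_to(5346): rpm ← 5346
adjust_throttle(-1163): rpm ← 5346 -1163 = 4183
final state: V = 43.99 m/s, rpm = 4183 → n = rpm/60 = 69.716667 rev/s
J = V / (n·D) = 43.99 / (69.716667 × 0.283) = 2.229620
regime bands: climb J<0.3251 | cruise [0.3251, 0.6502) | windmill J≥0.6502
J = 2.2296 → windmill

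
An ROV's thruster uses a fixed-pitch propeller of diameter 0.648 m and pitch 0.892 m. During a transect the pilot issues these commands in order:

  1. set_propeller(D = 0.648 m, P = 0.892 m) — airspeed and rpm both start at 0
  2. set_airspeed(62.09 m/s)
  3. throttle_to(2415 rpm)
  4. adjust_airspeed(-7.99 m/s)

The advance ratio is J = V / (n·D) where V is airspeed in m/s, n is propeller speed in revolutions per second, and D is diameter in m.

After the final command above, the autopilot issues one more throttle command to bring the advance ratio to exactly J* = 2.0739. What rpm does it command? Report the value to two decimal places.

set_propeller: D = 0.648 m, P = 0.892 m (p = P/D = 1.376543); state ← (V=0, rpm=0)
set_airspeed(62.09): V ← 62.09 m/s
throttle_to(2415): rpm ← 2415
adjust_airspeed(-7.99): V ← 62.09 -7.99 = 54.1 m/s
final state: V = 54.1 m/s, rpm = 2415 → n = rpm/60 = 40.250000 rev/s
target J* = 2.0739; solve J* = V/(n·D) for n: n = V/(J*·D) = 54.1/(2.0739 × 0.648) = 40.256355 rev/s
rpm = 60·n = 2415.381291

rpm = 2415.38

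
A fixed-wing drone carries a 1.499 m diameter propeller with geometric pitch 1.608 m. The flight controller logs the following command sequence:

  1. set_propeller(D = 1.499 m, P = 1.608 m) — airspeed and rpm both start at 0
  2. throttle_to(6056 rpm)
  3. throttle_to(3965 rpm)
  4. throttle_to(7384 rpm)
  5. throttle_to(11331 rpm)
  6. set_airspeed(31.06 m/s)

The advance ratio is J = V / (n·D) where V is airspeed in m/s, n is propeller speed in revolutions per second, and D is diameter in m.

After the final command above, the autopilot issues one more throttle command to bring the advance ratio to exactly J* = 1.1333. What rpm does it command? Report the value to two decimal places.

set_propeller: D = 1.499 m, P = 1.608 m (p = P/D = 1.072715); state ← (V=0, rpm=0)
throttle_to(6056): rpm ← 6056
throttle_to(3965): rpm ← 3965
throttle_to(7384): rpm ← 7384
throttle_to(11331): rpm ← 11331
set_airspeed(31.06): V ← 31.06 m/s
final state: V = 31.06 m/s, rpm = 11331 → n = rpm/60 = 188.850000 rev/s
target J* = 1.1333; solve J* = V/(n·D) for n: n = V/(J*·D) = 31.06/(1.1333 × 1.499) = 18.283314 rev/s
rpm = 60·n = 1096.998870

rpm = 1097.00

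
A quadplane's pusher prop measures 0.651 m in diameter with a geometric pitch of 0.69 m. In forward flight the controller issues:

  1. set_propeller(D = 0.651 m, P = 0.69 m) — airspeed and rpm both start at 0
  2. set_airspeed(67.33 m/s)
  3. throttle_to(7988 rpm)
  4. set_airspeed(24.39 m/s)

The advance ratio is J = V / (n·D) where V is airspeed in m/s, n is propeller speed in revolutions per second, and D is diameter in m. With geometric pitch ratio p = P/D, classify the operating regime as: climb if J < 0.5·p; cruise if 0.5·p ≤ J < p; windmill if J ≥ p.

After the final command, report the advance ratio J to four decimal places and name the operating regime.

J = 0.2814, regime = climb

set_propeller: D = 0.651 m, P = 0.69 m (p = P/D = 1.059908); state ← (V=0, rpm=0)
set_airspeed(67.33): V ← 67.33 m/s
throttle_to(7988): rpm ← 7988
set_airspeed(24.39): V ← 24.39 m/s
final state: V = 24.39 m/s, rpm = 7988 → n = rpm/60 = 133.133333 rev/s
J = V / (n·D) = 24.39 / (133.133333 × 0.651) = 0.281413
regime bands: climb J<0.5300 | cruise [0.5300, 1.0599) | windmill J≥1.0599
J = 0.2814 → climb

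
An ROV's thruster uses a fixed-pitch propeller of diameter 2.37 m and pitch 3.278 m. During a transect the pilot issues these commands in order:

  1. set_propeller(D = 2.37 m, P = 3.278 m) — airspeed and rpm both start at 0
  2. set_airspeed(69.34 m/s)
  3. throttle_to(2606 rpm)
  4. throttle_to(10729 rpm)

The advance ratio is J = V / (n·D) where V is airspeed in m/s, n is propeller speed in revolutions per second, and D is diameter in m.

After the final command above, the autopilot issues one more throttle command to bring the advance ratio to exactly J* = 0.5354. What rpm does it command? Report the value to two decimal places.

rpm = 3278.75

set_propeller: D = 2.37 m, P = 3.278 m (p = P/D = 1.383122); state ← (V=0, rpm=0)
set_airspeed(69.34): V ← 69.34 m/s
throttle_to(2606): rpm ← 2606
throttle_to(10729): rpm ← 10729
final state: V = 69.34 m/s, rpm = 10729 → n = rpm/60 = 178.816667 rev/s
target J* = 0.5354; solve J* = V/(n·D) for n: n = V/(J*·D) = 69.34/(0.5354 × 2.37) = 54.645842 rev/s
rpm = 60·n = 3278.750538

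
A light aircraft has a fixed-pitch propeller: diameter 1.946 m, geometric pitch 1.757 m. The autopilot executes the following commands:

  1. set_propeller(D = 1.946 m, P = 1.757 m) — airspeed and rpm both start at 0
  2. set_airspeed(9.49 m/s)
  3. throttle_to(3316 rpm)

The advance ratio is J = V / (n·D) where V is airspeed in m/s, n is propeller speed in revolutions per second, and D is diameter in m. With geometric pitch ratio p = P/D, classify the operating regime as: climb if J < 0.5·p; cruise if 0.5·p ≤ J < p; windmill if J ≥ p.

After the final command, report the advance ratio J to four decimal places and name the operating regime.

J = 0.0882, regime = climb

set_propeller: D = 1.946 m, P = 1.757 m (p = P/D = 0.902878); state ← (V=0, rpm=0)
set_airspeed(9.49): V ← 9.49 m/s
throttle_to(3316): rpm ← 3316
final state: V = 9.49 m/s, rpm = 3316 → n = rpm/60 = 55.266667 rev/s
J = V / (n·D) = 9.49 / (55.266667 × 1.946) = 0.088239
regime bands: climb J<0.4514 | cruise [0.4514, 0.9029) | windmill J≥0.9029
J = 0.0882 → climb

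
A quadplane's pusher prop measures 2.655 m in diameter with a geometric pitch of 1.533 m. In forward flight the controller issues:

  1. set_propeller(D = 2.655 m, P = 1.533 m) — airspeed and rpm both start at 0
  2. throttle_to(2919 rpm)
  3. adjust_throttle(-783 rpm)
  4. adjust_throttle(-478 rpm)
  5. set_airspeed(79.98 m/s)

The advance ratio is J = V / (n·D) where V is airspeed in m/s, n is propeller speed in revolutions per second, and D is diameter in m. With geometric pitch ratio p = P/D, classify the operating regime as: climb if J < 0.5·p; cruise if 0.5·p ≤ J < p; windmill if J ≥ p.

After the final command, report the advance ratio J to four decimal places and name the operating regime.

J = 1.0901, regime = windmill

set_propeller: D = 2.655 m, P = 1.533 m (p = P/D = 0.577401); state ← (V=0, rpm=0)
throttle_to(2919): rpm ← 2919
adjust_throttle(-783): rpm ← 2919 -783 = 2136
adjust_throttle(-478): rpm ← 2136 -478 = 1658
set_airspeed(79.98): V ← 79.98 m/s
final state: V = 79.98 m/s, rpm = 1658 → n = rpm/60 = 27.633333 rev/s
J = V / (n·D) = 79.98 / (27.633333 × 2.655) = 1.090143
regime bands: climb J<0.2887 | cruise [0.2887, 0.5774) | windmill J≥0.5774
J = 1.0901 → windmill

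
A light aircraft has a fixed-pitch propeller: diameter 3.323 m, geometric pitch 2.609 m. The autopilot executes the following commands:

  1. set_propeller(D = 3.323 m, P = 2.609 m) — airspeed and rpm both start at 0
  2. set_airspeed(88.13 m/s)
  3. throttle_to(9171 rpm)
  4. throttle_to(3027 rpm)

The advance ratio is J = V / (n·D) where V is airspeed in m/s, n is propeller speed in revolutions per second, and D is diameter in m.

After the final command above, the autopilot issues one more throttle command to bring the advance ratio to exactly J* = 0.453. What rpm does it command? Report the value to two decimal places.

set_propeller: D = 3.323 m, P = 2.609 m (p = P/D = 0.785134); state ← (V=0, rpm=0)
set_airspeed(88.13): V ← 88.13 m/s
throttle_to(9171): rpm ← 9171
throttle_to(3027): rpm ← 3027
final state: V = 88.13 m/s, rpm = 3027 → n = rpm/60 = 50.450000 rev/s
target J* = 0.453; solve J* = V/(n·D) for n: n = V/(J*·D) = 88.13/(0.453 × 3.323) = 58.545730 rev/s
rpm = 60·n = 3512.743810

rpm = 3512.74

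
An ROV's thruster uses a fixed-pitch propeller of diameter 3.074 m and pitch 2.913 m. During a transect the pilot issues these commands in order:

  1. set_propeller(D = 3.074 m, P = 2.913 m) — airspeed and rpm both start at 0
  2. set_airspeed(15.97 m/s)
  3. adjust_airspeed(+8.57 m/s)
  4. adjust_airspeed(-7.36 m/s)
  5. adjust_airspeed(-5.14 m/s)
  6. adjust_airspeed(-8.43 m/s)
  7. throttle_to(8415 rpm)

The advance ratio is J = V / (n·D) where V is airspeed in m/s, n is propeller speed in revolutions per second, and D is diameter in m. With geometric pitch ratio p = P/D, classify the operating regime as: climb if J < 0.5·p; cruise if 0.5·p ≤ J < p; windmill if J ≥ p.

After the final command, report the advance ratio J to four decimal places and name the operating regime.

J = 0.0084, regime = climb

set_propeller: D = 3.074 m, P = 2.913 m (p = P/D = 0.947625); state ← (V=0, rpm=0)
set_airspeed(15.97): V ← 15.97 m/s
adjust_airspeed(+8.57): V ← 15.97 +8.57 = 24.54 m/s
adjust_airspeed(-7.36): V ← 24.54 -7.36 = 17.18 m/s
adjust_airspeed(-5.14): V ← 17.18 -5.14 = 12.04 m/s
adjust_airspeed(-8.43): V ← 12.04 -8.43 = 3.61 m/s
throttle_to(8415): rpm ← 8415
final state: V = 3.61 m/s, rpm = 8415 → n = rpm/60 = 140.250000 rev/s
J = V / (n·D) = 3.61 / (140.250000 × 3.074) = 0.008373
regime bands: climb J<0.4738 | cruise [0.4738, 0.9476) | windmill J≥0.9476
J = 0.0084 → climb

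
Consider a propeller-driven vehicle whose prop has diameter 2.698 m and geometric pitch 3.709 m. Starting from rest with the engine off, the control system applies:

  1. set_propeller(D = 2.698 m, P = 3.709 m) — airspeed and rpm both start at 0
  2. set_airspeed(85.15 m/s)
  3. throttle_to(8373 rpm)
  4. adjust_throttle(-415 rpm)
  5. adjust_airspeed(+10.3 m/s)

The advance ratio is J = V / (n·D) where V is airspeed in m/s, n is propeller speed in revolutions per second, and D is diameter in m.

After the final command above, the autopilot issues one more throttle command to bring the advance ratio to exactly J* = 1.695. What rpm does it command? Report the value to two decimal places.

set_propeller: D = 2.698 m, P = 3.709 m (p = P/D = 1.374722); state ← (V=0, rpm=0)
set_airspeed(85.15): V ← 85.15 m/s
throttle_to(8373): rpm ← 8373
adjust_throttle(-415): rpm ← 8373 -415 = 7958
adjust_airspeed(+10.3): V ← 85.15 +10.3 = 95.45 m/s
final state: V = 95.45 m/s, rpm = 7958 → n = rpm/60 = 132.633333 rev/s
target J* = 1.695; solve J* = V/(n·D) for n: n = V/(J*·D) = 95.45/(1.695 × 2.698) = 20.872011 rev/s
rpm = 60·n = 1252.320631

rpm = 1252.32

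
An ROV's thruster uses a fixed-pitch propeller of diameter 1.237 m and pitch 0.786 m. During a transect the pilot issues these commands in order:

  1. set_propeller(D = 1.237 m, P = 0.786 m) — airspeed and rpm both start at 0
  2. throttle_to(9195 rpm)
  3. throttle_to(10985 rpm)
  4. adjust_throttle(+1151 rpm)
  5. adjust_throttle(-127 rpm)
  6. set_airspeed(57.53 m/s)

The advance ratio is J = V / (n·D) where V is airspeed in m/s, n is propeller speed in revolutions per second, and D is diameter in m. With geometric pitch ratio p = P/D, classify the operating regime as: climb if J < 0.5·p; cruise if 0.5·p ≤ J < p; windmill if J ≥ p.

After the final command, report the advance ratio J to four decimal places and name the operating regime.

J = 0.2324, regime = climb

set_propeller: D = 1.237 m, P = 0.786 m (p = P/D = 0.635408); state ← (V=0, rpm=0)
throttle_to(9195): rpm ← 9195
throttle_to(10985): rpm ← 10985
adjust_throttle(+1151): rpm ← 10985 +1151 = 12136
adjust_throttle(-127): rpm ← 12136 -127 = 12009
set_airspeed(57.53): V ← 57.53 m/s
final state: V = 57.53 m/s, rpm = 12009 → n = rpm/60 = 200.150000 rev/s
J = V / (n·D) = 57.53 / (200.150000 × 1.237) = 0.232364
regime bands: climb J<0.3177 | cruise [0.3177, 0.6354) | windmill J≥0.6354
J = 0.2324 → climb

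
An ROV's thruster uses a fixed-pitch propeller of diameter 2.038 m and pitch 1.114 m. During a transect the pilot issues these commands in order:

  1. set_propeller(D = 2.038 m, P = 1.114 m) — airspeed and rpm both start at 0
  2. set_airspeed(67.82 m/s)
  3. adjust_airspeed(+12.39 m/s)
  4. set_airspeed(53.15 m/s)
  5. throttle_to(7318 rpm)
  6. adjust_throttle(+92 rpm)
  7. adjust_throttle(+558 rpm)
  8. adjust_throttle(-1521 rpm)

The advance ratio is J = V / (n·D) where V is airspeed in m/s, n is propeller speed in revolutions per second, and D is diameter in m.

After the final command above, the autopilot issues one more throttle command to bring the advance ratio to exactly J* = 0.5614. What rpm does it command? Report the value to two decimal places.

rpm = 2787.26

set_propeller: D = 2.038 m, P = 1.114 m (p = P/D = 0.546614); state ← (V=0, rpm=0)
set_airspeed(67.82): V ← 67.82 m/s
adjust_airspeed(+12.39): V ← 67.82 +12.39 = 80.21 m/s
set_airspeed(53.15): V ← 53.15 m/s
throttle_to(7318): rpm ← 7318
adjust_throttle(+92): rpm ← 7318 +92 = 7410
adjust_throttle(+558): rpm ← 7410 +558 = 7968
adjust_throttle(-1521): rpm ← 7968 -1521 = 6447
final state: V = 53.15 m/s, rpm = 6447 → n = rpm/60 = 107.450000 rev/s
target J* = 0.5614; solve J* = V/(n·D) for n: n = V/(J*·D) = 53.15/(0.5614 × 2.038) = 46.454381 rev/s
rpm = 60·n = 2787.262882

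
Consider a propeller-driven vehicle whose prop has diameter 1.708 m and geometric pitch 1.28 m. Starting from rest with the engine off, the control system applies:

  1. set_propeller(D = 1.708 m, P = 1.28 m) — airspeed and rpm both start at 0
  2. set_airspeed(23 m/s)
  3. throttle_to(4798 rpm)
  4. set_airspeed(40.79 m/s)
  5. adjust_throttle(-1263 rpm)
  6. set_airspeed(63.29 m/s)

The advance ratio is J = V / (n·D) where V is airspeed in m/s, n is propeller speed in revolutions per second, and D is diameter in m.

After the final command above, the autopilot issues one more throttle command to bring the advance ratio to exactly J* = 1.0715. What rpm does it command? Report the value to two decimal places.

rpm = 2074.94

set_propeller: D = 1.708 m, P = 1.28 m (p = P/D = 0.749415); state ← (V=0, rpm=0)
set_airspeed(23): V ← 23 m/s
throttle_to(4798): rpm ← 4798
set_airspeed(40.79): V ← 40.79 m/s
adjust_throttle(-1263): rpm ← 4798 -1263 = 3535
set_airspeed(63.29): V ← 63.29 m/s
final state: V = 63.29 m/s, rpm = 3535 → n = rpm/60 = 58.916667 rev/s
target J* = 1.0715; solve J* = V/(n·D) for n: n = V/(J*·D) = 63.29/(1.0715 × 1.708) = 34.582394 rev/s
rpm = 60·n = 2074.943638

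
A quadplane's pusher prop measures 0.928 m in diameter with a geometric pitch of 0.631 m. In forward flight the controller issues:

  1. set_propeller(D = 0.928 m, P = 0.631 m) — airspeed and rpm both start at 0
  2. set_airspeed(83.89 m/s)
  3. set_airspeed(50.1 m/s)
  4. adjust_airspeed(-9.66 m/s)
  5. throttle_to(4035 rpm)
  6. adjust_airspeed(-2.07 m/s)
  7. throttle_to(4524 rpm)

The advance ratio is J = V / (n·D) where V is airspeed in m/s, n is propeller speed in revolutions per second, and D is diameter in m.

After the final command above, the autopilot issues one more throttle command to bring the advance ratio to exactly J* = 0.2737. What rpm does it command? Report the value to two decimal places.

rpm = 9064.01

set_propeller: D = 0.928 m, P = 0.631 m (p = P/D = 0.679957); state ← (V=0, rpm=0)
set_airspeed(83.89): V ← 83.89 m/s
set_airspeed(50.1): V ← 50.1 m/s
adjust_airspeed(-9.66): V ← 50.1 -9.66 = 40.44 m/s
throttle_to(4035): rpm ← 4035
adjust_airspeed(-2.07): V ← 40.44 -2.07 = 38.37 m/s
throttle_to(4524): rpm ← 4524
final state: V = 38.37 m/s, rpm = 4524 → n = rpm/60 = 75.400000 rev/s
target J* = 0.2737; solve J* = V/(n·D) for n: n = V/(J*·D) = 38.37/(0.2737 × 0.928) = 151.066799 rev/s
rpm = 60·n = 9064.007912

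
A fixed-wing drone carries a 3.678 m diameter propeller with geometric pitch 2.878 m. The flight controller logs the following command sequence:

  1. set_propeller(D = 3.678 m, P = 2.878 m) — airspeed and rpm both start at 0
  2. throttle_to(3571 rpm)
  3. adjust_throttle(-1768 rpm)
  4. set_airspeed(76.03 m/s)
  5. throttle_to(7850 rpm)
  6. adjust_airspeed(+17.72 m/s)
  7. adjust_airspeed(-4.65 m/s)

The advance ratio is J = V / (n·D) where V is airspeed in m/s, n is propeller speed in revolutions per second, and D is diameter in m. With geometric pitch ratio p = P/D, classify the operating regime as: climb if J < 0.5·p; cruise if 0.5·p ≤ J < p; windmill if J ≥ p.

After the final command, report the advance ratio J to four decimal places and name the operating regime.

J = 0.1852, regime = climb

set_propeller: D = 3.678 m, P = 2.878 m (p = P/D = 0.782490); state ← (V=0, rpm=0)
throttle_to(3571): rpm ← 3571
adjust_throttle(-1768): rpm ← 3571 -1768 = 1803
set_airspeed(76.03): V ← 76.03 m/s
throttle_to(7850): rpm ← 7850
adjust_airspeed(+17.72): V ← 76.03 +17.72 = 93.75 m/s
adjust_airspeed(-4.65): V ← 93.75 -4.65 = 89.1 m/s
final state: V = 89.1 m/s, rpm = 7850 → n = rpm/60 = 130.833333 rev/s
J = V / (n·D) = 89.1 / (130.833333 × 3.678) = 0.185160
regime bands: climb J<0.3912 | cruise [0.3912, 0.7825) | windmill J≥0.7825
J = 0.1852 → climb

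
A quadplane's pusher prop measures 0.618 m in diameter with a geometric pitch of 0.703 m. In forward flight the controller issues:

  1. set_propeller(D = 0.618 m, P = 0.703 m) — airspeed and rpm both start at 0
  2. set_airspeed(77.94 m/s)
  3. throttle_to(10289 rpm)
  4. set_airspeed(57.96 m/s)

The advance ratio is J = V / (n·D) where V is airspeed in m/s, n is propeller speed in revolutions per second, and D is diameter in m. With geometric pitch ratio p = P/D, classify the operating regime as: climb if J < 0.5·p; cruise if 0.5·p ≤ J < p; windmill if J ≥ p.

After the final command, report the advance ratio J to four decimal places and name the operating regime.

J = 0.5469, regime = climb

set_propeller: D = 0.618 m, P = 0.703 m (p = P/D = 1.137540); state ← (V=0, rpm=0)
set_airspeed(77.94): V ← 77.94 m/s
throttle_to(10289): rpm ← 10289
set_airspeed(57.96): V ← 57.96 m/s
final state: V = 57.96 m/s, rpm = 10289 → n = rpm/60 = 171.483333 rev/s
J = V / (n·D) = 57.96 / (171.483333 × 0.618) = 0.546913
regime bands: climb J<0.5688 | cruise [0.5688, 1.1375) | windmill J≥1.1375
J = 0.5469 → climb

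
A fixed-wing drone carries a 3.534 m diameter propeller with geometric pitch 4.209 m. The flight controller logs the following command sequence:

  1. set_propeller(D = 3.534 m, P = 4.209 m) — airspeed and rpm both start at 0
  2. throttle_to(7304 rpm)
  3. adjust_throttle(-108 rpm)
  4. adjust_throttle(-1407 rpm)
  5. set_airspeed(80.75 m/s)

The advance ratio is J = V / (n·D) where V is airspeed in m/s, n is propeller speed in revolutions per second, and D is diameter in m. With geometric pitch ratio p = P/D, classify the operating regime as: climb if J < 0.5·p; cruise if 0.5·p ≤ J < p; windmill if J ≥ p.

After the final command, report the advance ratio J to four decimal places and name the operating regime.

set_propeller: D = 3.534 m, P = 4.209 m (p = P/D = 1.191002); state ← (V=0, rpm=0)
throttle_to(7304): rpm ← 7304
adjust_throttle(-108): rpm ← 7304 -108 = 7196
adjust_throttle(-1407): rpm ← 7196 -1407 = 5789
set_airspeed(80.75): V ← 80.75 m/s
final state: V = 80.75 m/s, rpm = 5789 → n = rpm/60 = 96.483333 rev/s
J = V / (n·D) = 80.75 / (96.483333 × 3.534) = 0.236823
regime bands: climb J<0.5955 | cruise [0.5955, 1.1910) | windmill J≥1.1910
J = 0.2368 → climb

J = 0.2368, regime = climb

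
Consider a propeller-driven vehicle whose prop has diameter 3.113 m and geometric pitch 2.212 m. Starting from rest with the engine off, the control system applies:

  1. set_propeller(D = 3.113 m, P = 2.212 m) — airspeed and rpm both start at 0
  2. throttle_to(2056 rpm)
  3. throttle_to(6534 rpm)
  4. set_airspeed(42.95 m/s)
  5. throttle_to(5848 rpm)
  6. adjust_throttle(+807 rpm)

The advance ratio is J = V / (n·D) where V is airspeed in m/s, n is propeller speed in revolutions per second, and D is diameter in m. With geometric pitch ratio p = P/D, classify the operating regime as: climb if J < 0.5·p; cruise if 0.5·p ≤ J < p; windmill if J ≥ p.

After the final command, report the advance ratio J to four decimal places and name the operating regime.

J = 0.1244, regime = climb

set_propeller: D = 3.113 m, P = 2.212 m (p = P/D = 0.710569); state ← (V=0, rpm=0)
throttle_to(2056): rpm ← 2056
throttle_to(6534): rpm ← 6534
set_airspeed(42.95): V ← 42.95 m/s
throttle_to(5848): rpm ← 5848
adjust_throttle(+807): rpm ← 5848 +807 = 6655
final state: V = 42.95 m/s, rpm = 6655 → n = rpm/60 = 110.916667 rev/s
J = V / (n·D) = 42.95 / (110.916667 × 3.113) = 0.124391
regime bands: climb J<0.3553 | cruise [0.3553, 0.7106) | windmill J≥0.7106
J = 0.1244 → climb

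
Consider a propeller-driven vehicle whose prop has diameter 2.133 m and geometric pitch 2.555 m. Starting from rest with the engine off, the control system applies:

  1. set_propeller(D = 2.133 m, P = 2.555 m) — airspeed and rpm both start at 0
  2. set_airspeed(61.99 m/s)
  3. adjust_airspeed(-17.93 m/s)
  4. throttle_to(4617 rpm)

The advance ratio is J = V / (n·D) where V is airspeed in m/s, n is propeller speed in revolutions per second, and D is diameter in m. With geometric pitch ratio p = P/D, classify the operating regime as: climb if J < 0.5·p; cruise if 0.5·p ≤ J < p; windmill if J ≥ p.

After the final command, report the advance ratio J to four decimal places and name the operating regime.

set_propeller: D = 2.133 m, P = 2.555 m (p = P/D = 1.197843); state ← (V=0, rpm=0)
set_airspeed(61.99): V ← 61.99 m/s
adjust_airspeed(-17.93): V ← 61.99 -17.93 = 44.06 m/s
throttle_to(4617): rpm ← 4617
final state: V = 44.06 m/s, rpm = 4617 → n = rpm/60 = 76.950000 rev/s
J = V / (n·D) = 44.06 / (76.950000 × 2.133) = 0.268439
regime bands: climb J<0.5989 | cruise [0.5989, 1.1978) | windmill J≥1.1978
J = 0.2684 → climb

J = 0.2684, regime = climb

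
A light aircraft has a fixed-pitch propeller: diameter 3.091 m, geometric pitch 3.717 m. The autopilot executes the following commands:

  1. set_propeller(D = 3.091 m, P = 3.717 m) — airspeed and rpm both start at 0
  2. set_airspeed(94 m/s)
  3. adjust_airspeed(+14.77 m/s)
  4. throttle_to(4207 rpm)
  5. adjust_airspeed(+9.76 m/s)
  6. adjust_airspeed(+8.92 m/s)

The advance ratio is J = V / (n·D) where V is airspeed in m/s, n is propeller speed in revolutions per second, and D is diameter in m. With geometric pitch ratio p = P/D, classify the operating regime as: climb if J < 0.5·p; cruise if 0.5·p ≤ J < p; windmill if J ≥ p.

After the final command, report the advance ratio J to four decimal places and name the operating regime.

set_propeller: D = 3.091 m, P = 3.717 m (p = P/D = 1.202523); state ← (V=0, rpm=0)
set_airspeed(94): V ← 94 m/s
adjust_airspeed(+14.77): V ← 94 +14.77 = 108.77 m/s
throttle_to(4207): rpm ← 4207
adjust_airspeed(+9.76): V ← 108.77 +9.76 = 118.53 m/s
adjust_airspeed(+8.92): V ← 118.53 +8.92 = 127.45 m/s
final state: V = 127.45 m/s, rpm = 4207 → n = rpm/60 = 70.116667 rev/s
J = V / (n·D) = 127.45 / (70.116667 × 3.091) = 0.588057
regime bands: climb J<0.6013 | cruise [0.6013, 1.2025) | windmill J≥1.2025
J = 0.5881 → climb

J = 0.5881, regime = climb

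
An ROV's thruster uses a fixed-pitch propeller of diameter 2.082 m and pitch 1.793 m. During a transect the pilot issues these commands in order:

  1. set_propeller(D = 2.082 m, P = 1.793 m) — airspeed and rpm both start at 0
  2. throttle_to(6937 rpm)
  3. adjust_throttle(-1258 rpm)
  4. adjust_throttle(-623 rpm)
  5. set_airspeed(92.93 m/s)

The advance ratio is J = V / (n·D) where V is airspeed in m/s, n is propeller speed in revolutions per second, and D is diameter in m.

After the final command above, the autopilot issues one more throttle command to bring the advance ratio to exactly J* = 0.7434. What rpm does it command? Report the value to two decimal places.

set_propeller: D = 2.082 m, P = 1.793 m (p = P/D = 0.861191); state ← (V=0, rpm=0)
throttle_to(6937): rpm ← 6937
adjust_throttle(-1258): rpm ← 6937 -1258 = 5679
adjust_throttle(-623): rpm ← 5679 -623 = 5056
set_airspeed(92.93): V ← 92.93 m/s
final state: V = 92.93 m/s, rpm = 5056 → n = rpm/60 = 84.266667 rev/s
target J* = 0.7434; solve J* = V/(n·D) for n: n = V/(J*·D) = 92.93/(0.7434 × 2.082) = 60.041655 rev/s
rpm = 60·n = 3602.499304

rpm = 3602.50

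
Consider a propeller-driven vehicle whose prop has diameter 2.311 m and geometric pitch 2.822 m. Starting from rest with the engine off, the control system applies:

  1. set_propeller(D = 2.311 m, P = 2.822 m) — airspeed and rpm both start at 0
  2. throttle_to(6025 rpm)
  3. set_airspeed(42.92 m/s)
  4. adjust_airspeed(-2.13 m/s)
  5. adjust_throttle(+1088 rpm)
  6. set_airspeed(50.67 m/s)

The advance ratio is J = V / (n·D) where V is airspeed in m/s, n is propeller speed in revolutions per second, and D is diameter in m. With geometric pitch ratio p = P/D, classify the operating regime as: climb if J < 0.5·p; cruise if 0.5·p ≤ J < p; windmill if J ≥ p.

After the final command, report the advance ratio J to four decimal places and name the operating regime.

set_propeller: D = 2.311 m, P = 2.822 m (p = P/D = 1.221116); state ← (V=0, rpm=0)
throttle_to(6025): rpm ← 6025
set_airspeed(42.92): V ← 42.92 m/s
adjust_airspeed(-2.13): V ← 42.92 -2.13 = 40.79 m/s
adjust_throttle(+1088): rpm ← 6025 +1088 = 7113
set_airspeed(50.67): V ← 50.67 m/s
final state: V = 50.67 m/s, rpm = 7113 → n = rpm/60 = 118.550000 rev/s
J = V / (n·D) = 50.67 / (118.550000 × 2.311) = 0.184948
regime bands: climb J<0.6106 | cruise [0.6106, 1.2211) | windmill J≥1.2211
J = 0.1849 → climb

J = 0.1849, regime = climb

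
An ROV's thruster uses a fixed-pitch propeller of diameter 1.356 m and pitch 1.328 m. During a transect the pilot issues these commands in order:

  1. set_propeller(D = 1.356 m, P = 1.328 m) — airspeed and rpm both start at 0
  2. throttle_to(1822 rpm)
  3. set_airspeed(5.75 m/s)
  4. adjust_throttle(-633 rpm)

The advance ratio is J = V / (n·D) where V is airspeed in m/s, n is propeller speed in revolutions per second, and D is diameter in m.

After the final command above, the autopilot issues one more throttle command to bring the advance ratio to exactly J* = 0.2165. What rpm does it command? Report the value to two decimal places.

rpm = 1175.17

set_propeller: D = 1.356 m, P = 1.328 m (p = P/D = 0.979351); state ← (V=0, rpm=0)
throttle_to(1822): rpm ← 1822
set_airspeed(5.75): V ← 5.75 m/s
adjust_throttle(-633): rpm ← 1822 -633 = 1189
final state: V = 5.75 m/s, rpm = 1189 → n = rpm/60 = 19.816667 rev/s
target J* = 0.2165; solve J* = V/(n·D) for n: n = V/(J*·D) = 5.75/(0.2165 × 1.356) = 19.586203 rev/s
rpm = 60·n = 1175.172188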